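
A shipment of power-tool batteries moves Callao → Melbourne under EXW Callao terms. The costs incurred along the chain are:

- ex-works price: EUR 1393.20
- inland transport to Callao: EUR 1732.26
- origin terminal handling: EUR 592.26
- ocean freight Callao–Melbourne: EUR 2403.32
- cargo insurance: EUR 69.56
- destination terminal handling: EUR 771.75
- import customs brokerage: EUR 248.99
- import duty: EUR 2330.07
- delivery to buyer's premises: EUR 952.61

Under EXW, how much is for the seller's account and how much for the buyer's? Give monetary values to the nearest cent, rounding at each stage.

EXW: the seller makes goods available at their premises; the buyer bears all onward costs.
Seller's account: goods 1393.20 = 1393.20
Buyer's account: inland to port 1732.26 + origin terminal 592.26 + freight 2403.32 + insurance 69.56 + destination terminal 771.75 + brokerage 248.99 + duty 2330.07 + delivery 952.61 = 9100.82

Seller: EUR 1393.20; buyer: EUR 9100.82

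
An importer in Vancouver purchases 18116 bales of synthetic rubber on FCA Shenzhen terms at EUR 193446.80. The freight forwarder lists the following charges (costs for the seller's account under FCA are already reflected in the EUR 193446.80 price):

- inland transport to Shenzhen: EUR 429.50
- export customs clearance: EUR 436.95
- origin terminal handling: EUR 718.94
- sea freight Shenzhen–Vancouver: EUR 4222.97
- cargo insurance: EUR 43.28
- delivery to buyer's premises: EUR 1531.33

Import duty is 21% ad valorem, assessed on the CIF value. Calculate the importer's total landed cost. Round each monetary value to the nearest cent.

Total landed cost: EUR 241634.04

FCA: the seller delivers export-cleared goods to the carrier; the buyer bears costs from that point.
Already in the invoice (seller's account under FCA): inland to port, export clearance — exclude.
CIF value = FCA price + origin terminal + freight + insurance = 193446.80 + 718.94 + 4222.97 + 43.28 = 198431.99
Import duty = 198431.99 × 21% = 41670.72
Buyer bears: origin terminal 718.94 + freight 4222.97 + insurance 43.28 + delivery 1531.33 + duty 41670.72 = 48187.24
Landed cost = invoice 193446.80 + 48187.24 = 241634.04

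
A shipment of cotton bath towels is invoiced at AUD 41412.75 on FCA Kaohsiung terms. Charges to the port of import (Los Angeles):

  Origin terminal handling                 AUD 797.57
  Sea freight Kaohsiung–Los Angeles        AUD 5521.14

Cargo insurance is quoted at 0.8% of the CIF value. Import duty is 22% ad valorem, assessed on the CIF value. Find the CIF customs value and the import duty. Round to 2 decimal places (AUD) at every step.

CIF value: AUD 48116.39; import duty: AUD 10585.61

Let C be the CIF value. C = FCA price + pre-shipment costs + freight + 0.8% × C
C − 0.8% × C = 41412.75 + 797.57 + 5521.14
0.992 × C = 47731.46
C = 47731.46 / 0.992 = 48116.39
Insurance premium = 0.8% × 48116.39 = 384.93
Import duty = 48116.39 × 22% = 10585.61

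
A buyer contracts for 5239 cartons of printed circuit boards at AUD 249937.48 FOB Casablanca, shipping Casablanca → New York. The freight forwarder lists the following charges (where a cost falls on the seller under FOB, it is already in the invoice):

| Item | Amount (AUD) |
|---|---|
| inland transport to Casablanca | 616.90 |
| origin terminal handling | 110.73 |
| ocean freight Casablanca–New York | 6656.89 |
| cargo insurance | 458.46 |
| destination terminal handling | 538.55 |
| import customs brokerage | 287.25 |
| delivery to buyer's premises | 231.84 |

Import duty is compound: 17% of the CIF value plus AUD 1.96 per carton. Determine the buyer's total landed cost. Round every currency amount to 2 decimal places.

Total landed cost: AUD 312077.89

FOB: the seller bears costs until goods are on board at the origin port; the buyer bears freight, insurance and all costs thereafter.
Already in the invoice (seller's account under FOB): inland to port, origin terminal — exclude.
CIF value = FOB price + freight + insurance = 249937.48 + 6656.89 + 458.46 = 257052.83
Ad valorem component: 257052.83 × 17% = 43698.98
Specific component: 5239 × 1.96 = 10268.44
Import duty = 43698.98 + 10268.44 = 53967.42
Buyer bears: freight 6656.89 + insurance 458.46 + destination terminal 538.55 + brokerage 287.25 + delivery 231.84 + duty 53967.42 = 62140.41
Landed cost = invoice 249937.48 + 62140.41 = 312077.89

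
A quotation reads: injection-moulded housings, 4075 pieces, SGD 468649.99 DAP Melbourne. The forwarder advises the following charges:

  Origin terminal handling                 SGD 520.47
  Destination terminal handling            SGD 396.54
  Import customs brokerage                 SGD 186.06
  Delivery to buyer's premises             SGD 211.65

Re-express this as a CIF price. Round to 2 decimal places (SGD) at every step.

Not relevant to the conversion: origin terminal — on the seller under both DAP and CIF; already in the DAP price and stays in the CIF price. brokerage — on the buyer under both terms; not part of either seller's price.
From DAP to CIF, the seller no longer bears: destination terminal, delivery.
CIF price = 468649.99 − 396.54 − 211.65 = 468041.80

CIF price: SGD 468041.80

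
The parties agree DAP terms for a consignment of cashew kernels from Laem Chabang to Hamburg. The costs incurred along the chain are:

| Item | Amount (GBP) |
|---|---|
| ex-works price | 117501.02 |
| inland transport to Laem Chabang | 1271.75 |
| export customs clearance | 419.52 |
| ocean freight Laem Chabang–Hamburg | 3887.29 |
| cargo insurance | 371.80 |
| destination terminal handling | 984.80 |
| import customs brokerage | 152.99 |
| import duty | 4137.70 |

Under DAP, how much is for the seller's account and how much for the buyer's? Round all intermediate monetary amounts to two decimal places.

DAP: the seller bears all costs to the named destination except import duty and clearance.
Seller's account: goods 117501.02 + inland to port 1271.75 + export clearance 419.52 + freight 3887.29 + insurance 371.80 + destination terminal 984.80 = 124436.18
Buyer's account: brokerage 152.99 + duty 4137.70 = 4290.69

Seller: GBP 124436.18; buyer: GBP 4290.69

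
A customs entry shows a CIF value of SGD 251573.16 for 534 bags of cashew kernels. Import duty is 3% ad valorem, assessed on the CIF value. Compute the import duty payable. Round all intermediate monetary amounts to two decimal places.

Import duty = 251573.16 × 3% = 7547.19

Import duty: SGD 7547.19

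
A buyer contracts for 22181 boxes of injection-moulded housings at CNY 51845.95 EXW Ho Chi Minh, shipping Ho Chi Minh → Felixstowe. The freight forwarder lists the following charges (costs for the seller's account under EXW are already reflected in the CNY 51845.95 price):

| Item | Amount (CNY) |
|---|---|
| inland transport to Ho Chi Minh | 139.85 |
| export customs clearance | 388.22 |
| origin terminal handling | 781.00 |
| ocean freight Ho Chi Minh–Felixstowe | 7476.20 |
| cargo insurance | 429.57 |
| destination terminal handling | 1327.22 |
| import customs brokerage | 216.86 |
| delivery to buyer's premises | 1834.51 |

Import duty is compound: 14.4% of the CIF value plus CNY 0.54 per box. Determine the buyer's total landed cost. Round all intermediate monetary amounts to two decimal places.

Total landed cost: CNY 85209.87

EXW: the seller makes goods available at their premises; the buyer bears all onward costs.
CIF value = EXW price + inland to port + export clearance + origin terminal + freight + insurance = 51845.95 + 139.85 + 388.22 + 781.00 + 7476.20 + 429.57 = 61060.79
Ad valorem component: 61060.79 × 14.4% = 8792.75
Specific component: 22181 × 0.54 = 11977.74
Import duty = 8792.75 + 11977.74 = 20770.49
Buyer bears: inland to port 139.85 + export clearance 388.22 + origin terminal 781.00 + freight 7476.20 + insurance 429.57 + destination terminal 1327.22 + brokerage 216.86 + delivery 1834.51 + duty 20770.49 = 33363.92
Landed cost = invoice 51845.95 + 33363.92 = 85209.87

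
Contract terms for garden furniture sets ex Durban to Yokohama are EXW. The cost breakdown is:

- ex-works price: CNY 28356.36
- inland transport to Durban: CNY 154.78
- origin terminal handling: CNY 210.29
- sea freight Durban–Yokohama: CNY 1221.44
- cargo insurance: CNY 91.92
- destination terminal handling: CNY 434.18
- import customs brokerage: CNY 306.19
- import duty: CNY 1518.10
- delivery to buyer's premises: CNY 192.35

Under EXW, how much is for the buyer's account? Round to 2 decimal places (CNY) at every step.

Buyer's account: CNY 4129.25

EXW: the seller makes goods available at their premises; the buyer bears all onward costs.
Seller's account: goods 28356.36 = 28356.36
Buyer's account: inland to port 154.78 + origin terminal 210.29 + freight 1221.44 + insurance 91.92 + destination terminal 434.18 + brokerage 306.19 + duty 1518.10 + delivery 192.35 = 4129.25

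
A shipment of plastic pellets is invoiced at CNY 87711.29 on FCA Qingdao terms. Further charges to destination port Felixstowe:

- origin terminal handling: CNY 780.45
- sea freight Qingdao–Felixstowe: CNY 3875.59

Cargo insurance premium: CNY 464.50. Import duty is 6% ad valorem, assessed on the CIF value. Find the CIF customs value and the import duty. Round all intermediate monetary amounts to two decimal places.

CIF value: CNY 92831.83; import duty: CNY 5569.91

CIF = FCA price + pre-shipment costs + freight + insurance
CIF = 87711.29 + 780.45 + 3875.59 + 464.50 = 92831.83
Import duty = 92831.83 × 6% = 5569.91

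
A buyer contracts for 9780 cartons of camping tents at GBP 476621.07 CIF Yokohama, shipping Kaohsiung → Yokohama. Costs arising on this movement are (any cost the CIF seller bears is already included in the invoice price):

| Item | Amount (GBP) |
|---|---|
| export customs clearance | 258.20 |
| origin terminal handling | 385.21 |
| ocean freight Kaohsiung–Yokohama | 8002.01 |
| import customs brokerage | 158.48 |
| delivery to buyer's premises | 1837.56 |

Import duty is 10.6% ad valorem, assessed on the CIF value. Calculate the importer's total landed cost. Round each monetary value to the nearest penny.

Total landed cost: GBP 529138.94

CIF: the seller pays costs through ocean freight and marine insurance to the destination port.
Already in the invoice (seller's account under CIF): export clearance, origin terminal, freight — exclude.
The CIF price already equals the CIF value: 476621.07
Import duty = 476621.07 × 10.6% = 50521.83
Buyer bears: brokerage 158.48 + delivery 1837.56 + duty 50521.83 = 52517.87
Landed cost = invoice 476621.07 + 52517.87 = 529138.94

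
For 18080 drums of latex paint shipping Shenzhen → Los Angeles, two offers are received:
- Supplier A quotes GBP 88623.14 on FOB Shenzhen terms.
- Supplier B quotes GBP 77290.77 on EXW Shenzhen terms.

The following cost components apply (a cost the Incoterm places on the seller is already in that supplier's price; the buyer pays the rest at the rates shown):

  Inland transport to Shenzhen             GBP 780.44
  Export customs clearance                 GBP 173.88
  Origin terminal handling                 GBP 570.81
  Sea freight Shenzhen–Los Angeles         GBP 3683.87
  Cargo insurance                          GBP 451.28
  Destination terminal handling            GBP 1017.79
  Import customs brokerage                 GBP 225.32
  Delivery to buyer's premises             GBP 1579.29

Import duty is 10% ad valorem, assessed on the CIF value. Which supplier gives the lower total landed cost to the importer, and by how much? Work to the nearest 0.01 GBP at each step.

Supplier A (FOB):
CIF value = FOB price + freight + insurance = 88623.14 + 3683.87 + 451.28 = 92758.29
Import duty = 92758.29 × 10% = 9275.83
Buyer bears (A): 3683.87 + 451.28 + 1017.79 + 225.32 + 1579.29 = 6957.55
Landed cost (A) = invoice 88623.14 + 6957.55 + duty 9275.83 = 104856.52
Supplier B (EXW):
CIF value = EXW price + inland to port + export clearance + origin terminal + freight + insurance = 77290.77 + 780.44 + 173.88 + 570.81 + 3683.87 + 451.28 = 82951.05
Import duty = 82951.05 × 10% = 8295.11
Buyer bears (B): 780.44 + 173.88 + 570.81 + 3683.87 + 451.28 + 1017.79 + 225.32 + 1579.29 = 8482.68
Landed cost (B) = invoice 77290.77 + 8482.68 + duty 8295.11 = 94068.56
Difference = |104856.52 − 94068.56| = 10787.96

Supplier B is cheaper by GBP 10787.96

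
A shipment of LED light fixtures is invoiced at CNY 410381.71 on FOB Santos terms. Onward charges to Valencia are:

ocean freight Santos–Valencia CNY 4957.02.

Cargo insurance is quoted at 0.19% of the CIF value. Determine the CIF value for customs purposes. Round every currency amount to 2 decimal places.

CIF value: CNY 416129.38

Let C be the CIF value. C = FOB price + freight + 0.19% × C
C − 0.19% × C = 410381.71 + 4957.02
0.9981 × C = 415338.73
C = 415338.73 / 0.9981 = 416129.38
Insurance premium = 0.19% × 416129.38 = 790.65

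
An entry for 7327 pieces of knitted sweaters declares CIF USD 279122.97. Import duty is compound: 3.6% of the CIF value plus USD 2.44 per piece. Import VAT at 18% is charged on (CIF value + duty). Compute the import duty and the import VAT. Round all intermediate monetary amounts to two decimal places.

Import duty: USD 27926.31; import VAT: USD 55268.87

Ad valorem component: 279122.97 × 3.6% = 10048.43
Specific component: 7327 × 2.44 = 17877.88
Import duty = 10048.43 + 17877.88 = 27926.31
VAT base = CIF + duty = 279122.97 + 27926.31 = 307049.28
Import VAT = 307049.28 × 18% = 55268.87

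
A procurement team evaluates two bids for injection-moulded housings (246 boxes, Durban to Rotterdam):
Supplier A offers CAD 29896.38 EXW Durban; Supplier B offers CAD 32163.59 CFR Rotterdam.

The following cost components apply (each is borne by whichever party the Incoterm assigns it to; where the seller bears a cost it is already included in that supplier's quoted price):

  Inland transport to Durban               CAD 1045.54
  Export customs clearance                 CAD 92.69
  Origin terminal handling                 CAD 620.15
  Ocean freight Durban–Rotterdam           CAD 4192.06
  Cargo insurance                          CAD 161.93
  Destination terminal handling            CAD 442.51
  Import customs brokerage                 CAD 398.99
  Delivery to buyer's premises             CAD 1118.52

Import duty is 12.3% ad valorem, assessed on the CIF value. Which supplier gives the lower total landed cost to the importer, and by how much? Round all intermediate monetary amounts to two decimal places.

Supplier A (EXW):
CIF value = EXW price + inland to port + export clearance + origin terminal + freight + insurance = 29896.38 + 1045.54 + 92.69 + 620.15 + 4192.06 + 161.93 = 36008.75
Import duty = 36008.75 × 12.3% = 4429.08
Buyer bears (A): 1045.54 + 92.69 + 620.15 + 4192.06 + 161.93 + 442.51 + 398.99 + 1118.52 = 8072.39
Landed cost (A) = invoice 29896.38 + 8072.39 + duty 4429.08 = 42397.85
Supplier B (CFR):
CIF value = CFR price + insurance = 32163.59 + 161.93 = 32325.52
Import duty = 32325.52 × 12.3% = 3976.04
Buyer bears (B): 161.93 + 442.51 + 398.99 + 1118.52 = 2121.95
Landed cost (B) = invoice 32163.59 + 2121.95 + duty 3976.04 = 38261.58
Difference = |42397.85 − 38261.58| = 4136.27

Supplier B is cheaper by CAD 4136.27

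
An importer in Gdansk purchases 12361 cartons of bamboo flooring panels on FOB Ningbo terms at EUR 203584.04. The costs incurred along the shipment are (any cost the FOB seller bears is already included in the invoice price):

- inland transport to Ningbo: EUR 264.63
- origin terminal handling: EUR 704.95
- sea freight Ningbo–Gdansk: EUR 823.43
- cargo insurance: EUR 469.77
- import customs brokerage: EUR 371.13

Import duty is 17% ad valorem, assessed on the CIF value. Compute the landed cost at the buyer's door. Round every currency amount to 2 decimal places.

Total landed cost: EUR 240077.50

FOB: the seller bears costs until goods are on board at the origin port; the buyer bears freight, insurance and all costs thereafter.
Already in the invoice (seller's account under FOB): inland to port, origin terminal — exclude.
CIF value = FOB price + freight + insurance = 203584.04 + 823.43 + 469.77 = 204877.24
Import duty = 204877.24 × 17% = 34829.13
Buyer bears: freight 823.43 + insurance 469.77 + brokerage 371.13 + duty 34829.13 = 36493.46
Landed cost = invoice 203584.04 + 36493.46 = 240077.50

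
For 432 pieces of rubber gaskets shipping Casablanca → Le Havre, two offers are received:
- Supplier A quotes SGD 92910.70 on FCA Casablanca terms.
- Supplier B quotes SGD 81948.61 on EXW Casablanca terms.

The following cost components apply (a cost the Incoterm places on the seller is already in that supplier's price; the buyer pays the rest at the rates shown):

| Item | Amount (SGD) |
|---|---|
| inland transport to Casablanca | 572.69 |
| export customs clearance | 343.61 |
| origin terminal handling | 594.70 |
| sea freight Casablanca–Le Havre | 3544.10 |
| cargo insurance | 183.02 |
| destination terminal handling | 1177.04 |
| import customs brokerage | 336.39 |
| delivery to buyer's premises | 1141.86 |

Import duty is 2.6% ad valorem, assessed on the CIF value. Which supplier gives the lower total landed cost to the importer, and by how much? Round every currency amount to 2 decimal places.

Supplier B is cheaper by SGD 10306.99

Supplier A (FCA):
CIF value = FCA price + origin terminal + freight + insurance = 92910.70 + 594.70 + 3544.10 + 183.02 = 97232.52
Import duty = 97232.52 × 2.6% = 2528.05
Buyer bears (A): 594.70 + 3544.10 + 183.02 + 1177.04 + 336.39 + 1141.86 = 6977.11
Landed cost (A) = invoice 92910.70 + 6977.11 + duty 2528.05 = 102415.86
Supplier B (EXW):
CIF value = EXW price + inland to port + export clearance + origin terminal + freight + insurance = 81948.61 + 572.69 + 343.61 + 594.70 + 3544.10 + 183.02 = 87186.73
Import duty = 87186.73 × 2.6% = 2266.85
Buyer bears (B): 572.69 + 343.61 + 594.70 + 3544.10 + 183.02 + 1177.04 + 336.39 + 1141.86 = 7893.41
Landed cost (B) = invoice 81948.61 + 7893.41 + duty 2266.85 = 92108.87
Difference = |102415.86 − 92108.87| = 10306.99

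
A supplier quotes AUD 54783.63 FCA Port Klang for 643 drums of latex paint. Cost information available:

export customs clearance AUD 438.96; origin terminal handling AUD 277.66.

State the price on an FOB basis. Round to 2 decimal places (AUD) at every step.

Not relevant to the conversion: export clearance — on the seller under both FCA and FOB; already in the FCA price and stays in the FOB price.
From FCA to FOB, the seller additionally bears: origin terminal.
FOB price = 54783.63 + 277.66 = 55061.29

FOB price: AUD 55061.29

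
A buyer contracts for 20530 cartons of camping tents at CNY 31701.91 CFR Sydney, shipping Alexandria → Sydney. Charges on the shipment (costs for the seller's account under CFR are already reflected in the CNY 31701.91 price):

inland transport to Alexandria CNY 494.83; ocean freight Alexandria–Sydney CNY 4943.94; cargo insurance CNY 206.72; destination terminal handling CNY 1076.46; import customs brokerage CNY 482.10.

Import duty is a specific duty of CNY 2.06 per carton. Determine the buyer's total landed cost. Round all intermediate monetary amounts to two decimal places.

CFR: the seller pays costs through ocean freight to the destination port, but not insurance.
Already in the invoice (seller's account under CFR): inland to port, freight — exclude.
CIF value = CFR price + insurance = 31701.91 + 206.72 = 31908.63
Import duty = 20530 × 2.06 = 42291.80
Buyer bears: insurance 206.72 + destination terminal 1076.46 + brokerage 482.10 + duty 42291.80 = 44057.08
Landed cost = invoice 31701.91 + 44057.08 = 75758.99

Total landed cost: CNY 75758.99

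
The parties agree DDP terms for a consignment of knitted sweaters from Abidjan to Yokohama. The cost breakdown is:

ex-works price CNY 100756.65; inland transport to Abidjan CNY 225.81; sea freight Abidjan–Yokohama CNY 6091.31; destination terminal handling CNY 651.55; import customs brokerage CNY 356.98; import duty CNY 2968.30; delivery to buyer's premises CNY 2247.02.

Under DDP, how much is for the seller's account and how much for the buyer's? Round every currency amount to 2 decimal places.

Seller: CNY 113297.62; buyer: CNY 0.00

DDP: the seller bears all costs including import duty.
Seller's account: goods 100756.65 + inland to port 225.81 + freight 6091.31 + destination terminal 651.55 + brokerage 356.98 + duty 2968.30 + delivery 2247.02 = 113297.62
Buyer's account: 0.00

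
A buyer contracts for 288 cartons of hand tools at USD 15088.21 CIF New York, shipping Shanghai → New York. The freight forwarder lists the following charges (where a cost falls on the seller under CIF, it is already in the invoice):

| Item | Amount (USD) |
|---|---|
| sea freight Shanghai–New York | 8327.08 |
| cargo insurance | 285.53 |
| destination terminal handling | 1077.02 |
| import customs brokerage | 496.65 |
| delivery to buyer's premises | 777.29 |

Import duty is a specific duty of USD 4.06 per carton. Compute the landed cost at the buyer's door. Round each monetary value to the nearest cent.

CIF: the seller pays costs through ocean freight and marine insurance to the destination port.
Already in the invoice (seller's account under CIF): freight, insurance — exclude.
The CIF price already equals the CIF value: 15088.21
Import duty = 288 × 4.06 = 1169.28
Buyer bears: destination terminal 1077.02 + brokerage 496.65 + delivery 777.29 + duty 1169.28 = 3520.24
Landed cost = invoice 15088.21 + 3520.24 = 18608.45

Total landed cost: USD 18608.45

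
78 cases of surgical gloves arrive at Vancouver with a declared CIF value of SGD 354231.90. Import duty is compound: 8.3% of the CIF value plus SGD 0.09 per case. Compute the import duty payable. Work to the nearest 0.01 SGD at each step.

Ad valorem component: 354231.90 × 8.3% = 29401.25
Specific component: 78 × 0.09 = 7.02
Import duty = 29401.25 + 7.02 = 29408.27

Import duty: SGD 29408.27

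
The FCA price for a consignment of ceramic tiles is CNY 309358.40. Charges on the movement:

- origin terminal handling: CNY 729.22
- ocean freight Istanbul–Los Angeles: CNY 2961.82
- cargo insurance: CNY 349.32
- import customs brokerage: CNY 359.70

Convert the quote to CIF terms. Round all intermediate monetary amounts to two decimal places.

CIF price: CNY 313398.76

Not relevant to the conversion: brokerage — on the buyer under both terms; not part of either seller's price.
From FCA to CIF, the seller additionally bears: origin terminal, freight, insurance.
CIF price = 309358.40 + 729.22 + 2961.82 + 349.32 = 313398.76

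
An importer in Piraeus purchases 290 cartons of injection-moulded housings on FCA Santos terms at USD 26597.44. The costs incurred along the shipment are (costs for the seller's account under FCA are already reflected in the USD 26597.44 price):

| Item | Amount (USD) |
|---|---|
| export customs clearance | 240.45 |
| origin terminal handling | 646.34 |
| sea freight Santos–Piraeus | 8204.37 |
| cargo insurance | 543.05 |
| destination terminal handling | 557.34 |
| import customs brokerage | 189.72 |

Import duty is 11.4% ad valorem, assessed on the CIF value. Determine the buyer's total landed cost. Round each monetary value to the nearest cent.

FCA: the seller delivers export-cleared goods to the carrier; the buyer bears costs from that point.
Already in the invoice (seller's account under FCA): export clearance — exclude.
CIF value = FCA price + origin terminal + freight + insurance = 26597.44 + 646.34 + 8204.37 + 543.05 = 35991.20
Import duty = 35991.20 × 11.4% = 4103.00
Buyer bears: origin terminal 646.34 + freight 8204.37 + insurance 543.05 + destination terminal 557.34 + brokerage 189.72 + duty 4103.00 = 14243.82
Landed cost = invoice 26597.44 + 14243.82 = 40841.26

Total landed cost: USD 40841.26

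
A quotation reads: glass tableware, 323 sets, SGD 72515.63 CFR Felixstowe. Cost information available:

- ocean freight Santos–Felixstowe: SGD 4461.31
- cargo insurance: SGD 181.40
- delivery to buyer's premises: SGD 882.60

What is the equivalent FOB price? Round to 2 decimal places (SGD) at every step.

Not relevant to the conversion: delivery, insurance — on the buyer under both terms; not part of either seller's price.
From CFR to FOB, the seller no longer bears: freight.
FOB price = 72515.63 − 4461.31 = 68054.32

FOB price: SGD 68054.32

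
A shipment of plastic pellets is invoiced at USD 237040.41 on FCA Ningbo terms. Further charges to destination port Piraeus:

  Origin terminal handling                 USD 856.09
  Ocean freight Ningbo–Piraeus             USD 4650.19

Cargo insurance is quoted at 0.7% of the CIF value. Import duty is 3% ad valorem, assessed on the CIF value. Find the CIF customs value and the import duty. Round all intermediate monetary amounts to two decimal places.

Let C be the CIF value. C = FCA price + pre-shipment costs + freight + 0.7% × C
C − 0.7% × C = 237040.41 + 856.09 + 4650.19
0.993 × C = 242546.69
C = 242546.69 / 0.993 = 244256.49
Insurance premium = 0.7% × 244256.49 = 1709.80
Import duty = 244256.49 × 3% = 7327.69

CIF value: USD 244256.49; import duty: USD 7327.69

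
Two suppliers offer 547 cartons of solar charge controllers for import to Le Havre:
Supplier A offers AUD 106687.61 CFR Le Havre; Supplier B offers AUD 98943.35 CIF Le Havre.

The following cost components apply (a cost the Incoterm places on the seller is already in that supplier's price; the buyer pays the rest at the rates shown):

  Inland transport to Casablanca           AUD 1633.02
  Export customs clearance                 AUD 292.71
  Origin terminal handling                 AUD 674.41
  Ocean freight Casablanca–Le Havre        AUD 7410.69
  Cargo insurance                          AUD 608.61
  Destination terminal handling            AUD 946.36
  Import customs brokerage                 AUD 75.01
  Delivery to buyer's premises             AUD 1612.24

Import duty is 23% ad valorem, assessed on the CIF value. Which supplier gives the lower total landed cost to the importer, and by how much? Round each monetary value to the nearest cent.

Supplier A (CFR):
CIF value = CFR price + insurance = 106687.61 + 608.61 = 107296.22
Import duty = 107296.22 × 23% = 24678.13
Buyer bears (A): 608.61 + 946.36 + 75.01 + 1612.24 = 3242.22
Landed cost (A) = invoice 106687.61 + 3242.22 + duty 24678.13 = 134607.96
Supplier B (CIF):
The CIF price already equals the CIF value: 98943.35
Import duty = 98943.35 × 23% = 22756.97
Buyer bears (B): 946.36 + 75.01 + 1612.24 = 2633.61
Landed cost (B) = invoice 98943.35 + 2633.61 + duty 22756.97 = 124333.93
Difference = |134607.96 − 124333.93| = 10274.03

Supplier B is cheaper by AUD 10274.03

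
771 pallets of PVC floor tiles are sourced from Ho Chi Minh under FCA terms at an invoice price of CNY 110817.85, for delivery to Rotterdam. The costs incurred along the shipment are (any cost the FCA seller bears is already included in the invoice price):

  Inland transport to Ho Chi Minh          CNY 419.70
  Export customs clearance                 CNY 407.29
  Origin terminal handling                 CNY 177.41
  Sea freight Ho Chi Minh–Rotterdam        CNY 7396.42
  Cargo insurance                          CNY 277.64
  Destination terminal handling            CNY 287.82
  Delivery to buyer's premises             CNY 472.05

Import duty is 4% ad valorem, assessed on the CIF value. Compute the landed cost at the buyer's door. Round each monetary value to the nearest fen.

Total landed cost: CNY 124175.96

FCA: the seller delivers export-cleared goods to the carrier; the buyer bears costs from that point.
Already in the invoice (seller's account under FCA): inland to port, export clearance — exclude.
CIF value = FCA price + origin terminal + freight + insurance = 110817.85 + 177.41 + 7396.42 + 277.64 = 118669.32
Import duty = 118669.32 × 4% = 4746.77
Buyer bears: origin terminal 177.41 + freight 7396.42 + insurance 277.64 + destination terminal 287.82 + delivery 472.05 + duty 4746.77 = 13358.11
Landed cost = invoice 110817.85 + 13358.11 = 124175.96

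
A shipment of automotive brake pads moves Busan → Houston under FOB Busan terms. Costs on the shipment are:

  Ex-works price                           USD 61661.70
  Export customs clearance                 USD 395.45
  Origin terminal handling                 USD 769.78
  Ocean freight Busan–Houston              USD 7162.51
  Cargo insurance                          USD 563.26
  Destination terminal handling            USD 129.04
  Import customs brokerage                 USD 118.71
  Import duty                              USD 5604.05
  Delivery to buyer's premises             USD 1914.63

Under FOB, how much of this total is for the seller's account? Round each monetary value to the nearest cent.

Seller's account: USD 62826.93

FOB: the seller bears costs until goods are on board at the origin port; the buyer bears freight, insurance and all costs thereafter.
Seller's account: goods 61661.70 + export clearance 395.45 + origin terminal 769.78 = 62826.93
Buyer's account: freight 7162.51 + insurance 563.26 + destination terminal 129.04 + brokerage 118.71 + duty 5604.05 + delivery 1914.63 = 15492.20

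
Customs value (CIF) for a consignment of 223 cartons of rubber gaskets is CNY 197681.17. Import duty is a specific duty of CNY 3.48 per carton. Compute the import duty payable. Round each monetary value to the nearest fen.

Import duty: CNY 776.04

Import duty = 223 × 3.48 = 776.04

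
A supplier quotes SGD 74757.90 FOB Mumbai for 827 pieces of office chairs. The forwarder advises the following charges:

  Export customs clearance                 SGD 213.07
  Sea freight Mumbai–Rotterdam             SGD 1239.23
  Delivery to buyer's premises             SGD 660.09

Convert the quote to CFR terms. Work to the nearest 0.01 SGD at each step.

CFR price: SGD 75997.13

Not relevant to the conversion: export clearance — on the seller under both FOB and CFR; already in the FOB price and stays in the CFR price. delivery — on the buyer under both terms; not part of either seller's price.
From FOB to CFR, the seller additionally bears: freight.
CFR price = 74757.90 + 1239.23 = 75997.13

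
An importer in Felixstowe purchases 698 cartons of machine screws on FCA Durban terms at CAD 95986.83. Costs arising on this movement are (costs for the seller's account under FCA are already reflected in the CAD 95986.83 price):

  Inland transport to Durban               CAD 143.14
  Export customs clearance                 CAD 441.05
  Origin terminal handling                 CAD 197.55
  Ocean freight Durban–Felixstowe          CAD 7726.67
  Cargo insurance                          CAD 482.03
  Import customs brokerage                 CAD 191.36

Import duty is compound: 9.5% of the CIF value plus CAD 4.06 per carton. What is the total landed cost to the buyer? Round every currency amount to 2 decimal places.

Total landed cost: CAD 117335.66

FCA: the seller delivers export-cleared goods to the carrier; the buyer bears costs from that point.
Already in the invoice (seller's account under FCA): inland to port, export clearance — exclude.
CIF value = FCA price + origin terminal + freight + insurance = 95986.83 + 197.55 + 7726.67 + 482.03 = 104393.08
Ad valorem component: 104393.08 × 9.5% = 9917.34
Specific component: 698 × 4.06 = 2833.88
Import duty = 9917.34 + 2833.88 = 12751.22
Buyer bears: origin terminal 197.55 + freight 7726.67 + insurance 482.03 + brokerage 191.36 + duty 12751.22 = 21348.83
Landed cost = invoice 95986.83 + 21348.83 = 117335.66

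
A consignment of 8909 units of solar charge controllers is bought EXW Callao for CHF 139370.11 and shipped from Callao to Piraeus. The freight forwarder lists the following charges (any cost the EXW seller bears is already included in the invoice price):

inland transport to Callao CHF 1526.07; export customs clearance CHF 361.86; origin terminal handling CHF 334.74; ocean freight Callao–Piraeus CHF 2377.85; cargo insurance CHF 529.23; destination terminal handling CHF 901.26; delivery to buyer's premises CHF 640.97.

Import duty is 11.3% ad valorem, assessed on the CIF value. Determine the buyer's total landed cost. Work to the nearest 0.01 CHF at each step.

Total landed cost: CHF 162370.57

EXW: the seller makes goods available at their premises; the buyer bears all onward costs.
CIF value = EXW price + inland to port + export clearance + origin terminal + freight + insurance = 139370.11 + 1526.07 + 361.86 + 334.74 + 2377.85 + 529.23 = 144499.86
Import duty = 144499.86 × 11.3% = 16328.48
Buyer bears: inland to port 1526.07 + export clearance 361.86 + origin terminal 334.74 + freight 2377.85 + insurance 529.23 + destination terminal 901.26 + delivery 640.97 + duty 16328.48 = 23000.46
Landed cost = invoice 139370.11 + 23000.46 = 162370.57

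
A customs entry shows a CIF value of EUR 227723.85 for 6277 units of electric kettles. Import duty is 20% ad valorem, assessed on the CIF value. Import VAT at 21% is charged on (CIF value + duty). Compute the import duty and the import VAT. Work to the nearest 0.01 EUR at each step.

Import duty: EUR 45544.77; import VAT: EUR 57386.41

Import duty = 227723.85 × 20% = 45544.77
VAT base = CIF + duty = 227723.85 + 45544.77 = 273268.62
Import VAT = 273268.62 × 21% = 57386.41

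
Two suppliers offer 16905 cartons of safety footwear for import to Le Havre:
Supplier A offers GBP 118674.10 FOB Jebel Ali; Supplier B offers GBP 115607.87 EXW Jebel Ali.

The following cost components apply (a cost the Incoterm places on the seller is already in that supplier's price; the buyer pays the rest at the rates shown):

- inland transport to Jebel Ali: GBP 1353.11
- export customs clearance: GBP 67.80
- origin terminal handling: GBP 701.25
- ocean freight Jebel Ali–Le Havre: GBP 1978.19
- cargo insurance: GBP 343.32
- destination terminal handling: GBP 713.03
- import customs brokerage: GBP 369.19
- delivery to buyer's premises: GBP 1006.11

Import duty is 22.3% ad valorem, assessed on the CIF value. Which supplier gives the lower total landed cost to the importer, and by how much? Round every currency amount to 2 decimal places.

Supplier B is cheaper by GBP 1154.60

Supplier A (FOB):
CIF value = FOB price + freight + insurance = 118674.10 + 1978.19 + 343.32 = 120995.61
Import duty = 120995.61 × 22.3% = 26982.02
Buyer bears (A): 1978.19 + 343.32 + 713.03 + 369.19 + 1006.11 = 4409.84
Landed cost (A) = invoice 118674.10 + 4409.84 + duty 26982.02 = 150065.96
Supplier B (EXW):
CIF value = EXW price + inland to port + export clearance + origin terminal + freight + insurance = 115607.87 + 1353.11 + 67.80 + 701.25 + 1978.19 + 343.32 = 120051.54
Import duty = 120051.54 × 22.3% = 26771.49
Buyer bears (B): 1353.11 + 67.80 + 701.25 + 1978.19 + 343.32 + 713.03 + 369.19 + 1006.11 = 6532.00
Landed cost (B) = invoice 115607.87 + 6532.00 + duty 26771.49 = 148911.36
Difference = |150065.96 − 148911.36| = 1154.60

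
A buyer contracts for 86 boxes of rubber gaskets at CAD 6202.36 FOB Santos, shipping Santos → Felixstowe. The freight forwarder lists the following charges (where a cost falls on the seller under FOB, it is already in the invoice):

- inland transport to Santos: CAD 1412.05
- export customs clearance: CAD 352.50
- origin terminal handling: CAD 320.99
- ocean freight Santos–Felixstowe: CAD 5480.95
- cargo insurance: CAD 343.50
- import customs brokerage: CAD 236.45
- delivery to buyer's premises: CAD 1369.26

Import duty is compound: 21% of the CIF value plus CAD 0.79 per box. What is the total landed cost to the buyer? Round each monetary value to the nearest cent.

FOB: the seller bears costs until goods are on board at the origin port; the buyer bears freight, insurance and all costs thereafter.
Already in the invoice (seller's account under FOB): inland to port, export clearance, origin terminal — exclude.
CIF value = FOB price + freight + insurance = 6202.36 + 5480.95 + 343.50 = 12026.81
Ad valorem component: 12026.81 × 21% = 2525.63
Specific component: 86 × 0.79 = 67.94
Import duty = 2525.63 + 67.94 = 2593.57
Buyer bears: freight 5480.95 + insurance 343.50 + brokerage 236.45 + delivery 1369.26 + duty 2593.57 = 10023.73
Landed cost = invoice 6202.36 + 10023.73 = 16226.09

Total landed cost: CAD 16226.09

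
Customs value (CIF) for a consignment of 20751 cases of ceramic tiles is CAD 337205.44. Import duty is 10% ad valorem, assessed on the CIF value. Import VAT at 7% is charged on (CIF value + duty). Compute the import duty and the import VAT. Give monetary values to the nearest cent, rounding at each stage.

Import duty = 337205.44 × 10% = 33720.54
VAT base = CIF + duty = 337205.44 + 33720.54 = 370925.98
Import VAT = 370925.98 × 7% = 25964.82

Import duty: CAD 33720.54; import VAT: CAD 25964.82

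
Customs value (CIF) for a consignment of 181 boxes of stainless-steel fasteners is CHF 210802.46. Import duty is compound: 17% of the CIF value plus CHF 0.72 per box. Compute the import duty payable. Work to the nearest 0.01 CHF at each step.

Import duty: CHF 35966.74

Ad valorem component: 210802.46 × 17% = 35836.42
Specific component: 181 × 0.72 = 130.32
Import duty = 35836.42 + 130.32 = 35966.74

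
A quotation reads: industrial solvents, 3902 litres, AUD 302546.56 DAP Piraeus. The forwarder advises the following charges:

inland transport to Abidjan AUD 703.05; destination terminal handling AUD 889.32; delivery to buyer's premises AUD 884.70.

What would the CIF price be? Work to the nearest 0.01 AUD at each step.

Not relevant to the conversion: inland to port — on the seller under both DAP and CIF; already in the DAP price and stays in the CIF price.
From DAP to CIF, the seller no longer bears: destination terminal, delivery.
CIF price = 302546.56 − 889.32 − 884.70 = 300772.54

CIF price: AUD 300772.54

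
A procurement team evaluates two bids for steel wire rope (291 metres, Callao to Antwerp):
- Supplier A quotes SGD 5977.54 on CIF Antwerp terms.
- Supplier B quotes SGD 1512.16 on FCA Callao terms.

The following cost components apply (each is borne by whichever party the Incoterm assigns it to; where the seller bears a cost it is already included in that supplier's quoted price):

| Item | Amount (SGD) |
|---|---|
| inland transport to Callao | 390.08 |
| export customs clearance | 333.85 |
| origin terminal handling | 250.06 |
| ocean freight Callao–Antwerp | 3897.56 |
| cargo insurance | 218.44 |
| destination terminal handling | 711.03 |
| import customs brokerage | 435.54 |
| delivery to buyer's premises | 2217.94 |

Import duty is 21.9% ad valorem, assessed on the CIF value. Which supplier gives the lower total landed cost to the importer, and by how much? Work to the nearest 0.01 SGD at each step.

Supplier B is cheaper by SGD 121.07

Supplier A (CIF):
The CIF price already equals the CIF value: 5977.54
Import duty = 5977.54 × 21.9% = 1309.08
Buyer bears (A): 711.03 + 435.54 + 2217.94 = 3364.51
Landed cost (A) = invoice 5977.54 + 3364.51 + duty 1309.08 = 10651.13
Supplier B (FCA):
CIF value = FCA price + origin terminal + freight + insurance = 1512.16 + 250.06 + 3897.56 + 218.44 = 5878.22
Import duty = 5878.22 × 21.9% = 1287.33
Buyer bears (B): 250.06 + 3897.56 + 218.44 + 711.03 + 435.54 + 2217.94 = 7730.57
Landed cost (B) = invoice 1512.16 + 7730.57 + duty 1287.33 = 10530.06
Difference = |10651.13 − 10530.06| = 121.07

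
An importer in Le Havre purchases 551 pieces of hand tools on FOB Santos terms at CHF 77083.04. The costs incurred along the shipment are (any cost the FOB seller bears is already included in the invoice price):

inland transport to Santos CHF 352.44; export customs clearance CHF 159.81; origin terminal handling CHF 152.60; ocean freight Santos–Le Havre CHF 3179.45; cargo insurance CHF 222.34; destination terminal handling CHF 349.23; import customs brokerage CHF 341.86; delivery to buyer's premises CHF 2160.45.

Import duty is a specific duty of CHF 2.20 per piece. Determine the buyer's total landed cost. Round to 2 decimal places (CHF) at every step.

Total landed cost: CHF 84548.57

FOB: the seller bears costs until goods are on board at the origin port; the buyer bears freight, insurance and all costs thereafter.
Already in the invoice (seller's account under FOB): inland to port, export clearance, origin terminal — exclude.
CIF value = FOB price + freight + insurance = 77083.04 + 3179.45 + 222.34 = 80484.83
Import duty = 551 × 2.20 = 1212.20
Buyer bears: freight 3179.45 + insurance 222.34 + destination terminal 349.23 + brokerage 341.86 + delivery 2160.45 + duty 1212.20 = 7465.53
Landed cost = invoice 77083.04 + 7465.53 = 84548.57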